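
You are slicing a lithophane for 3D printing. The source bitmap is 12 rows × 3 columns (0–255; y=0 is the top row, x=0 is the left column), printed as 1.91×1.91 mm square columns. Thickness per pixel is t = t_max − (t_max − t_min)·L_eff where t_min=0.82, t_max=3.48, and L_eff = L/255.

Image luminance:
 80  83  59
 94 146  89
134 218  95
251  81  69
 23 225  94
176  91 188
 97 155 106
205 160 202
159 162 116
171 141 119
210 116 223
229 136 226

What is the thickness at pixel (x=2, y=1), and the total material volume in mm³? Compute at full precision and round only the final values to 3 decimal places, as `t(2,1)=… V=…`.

span = t_max - t_min = 3.48 - 0.82 = 2.660
L(2,1) = 89, L_eff = 89/255 = 0.349020
t(2,1) = 3.48 - 2.660·0.349020 = 2.552
Σt over all 12·3 pixels = 915163/12750 ≈ 71.7774902
V = pitch²·Σt = 1.91²·915163/12750 = 261.851

t(2,1)=2.552 V=261.851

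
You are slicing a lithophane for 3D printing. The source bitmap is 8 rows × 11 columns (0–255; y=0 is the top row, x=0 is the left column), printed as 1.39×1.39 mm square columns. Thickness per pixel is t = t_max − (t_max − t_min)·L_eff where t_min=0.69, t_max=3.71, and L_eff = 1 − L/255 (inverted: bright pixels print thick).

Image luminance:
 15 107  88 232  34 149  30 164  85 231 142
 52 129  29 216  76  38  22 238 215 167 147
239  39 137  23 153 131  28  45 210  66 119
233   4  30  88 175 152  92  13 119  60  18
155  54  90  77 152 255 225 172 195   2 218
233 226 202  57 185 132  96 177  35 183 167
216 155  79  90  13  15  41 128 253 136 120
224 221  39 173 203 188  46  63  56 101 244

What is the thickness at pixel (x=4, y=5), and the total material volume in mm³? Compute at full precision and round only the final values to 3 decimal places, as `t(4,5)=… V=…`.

span = t_max - t_min = 3.71 - 0.69 = 3.020
L(4,5) = 185, L_eff = 1 - 185/255 = 0.274510 (inverted)
t(4,5) = 3.71 - 3.020·0.274510 = 2.881
Σt over all 8·11 pixels = 402642/2125 ≈ 189.4785882
V = pitch²·Σt = 1.39²·402642/2125 = 366.092

t(4,5)=2.881 V=366.092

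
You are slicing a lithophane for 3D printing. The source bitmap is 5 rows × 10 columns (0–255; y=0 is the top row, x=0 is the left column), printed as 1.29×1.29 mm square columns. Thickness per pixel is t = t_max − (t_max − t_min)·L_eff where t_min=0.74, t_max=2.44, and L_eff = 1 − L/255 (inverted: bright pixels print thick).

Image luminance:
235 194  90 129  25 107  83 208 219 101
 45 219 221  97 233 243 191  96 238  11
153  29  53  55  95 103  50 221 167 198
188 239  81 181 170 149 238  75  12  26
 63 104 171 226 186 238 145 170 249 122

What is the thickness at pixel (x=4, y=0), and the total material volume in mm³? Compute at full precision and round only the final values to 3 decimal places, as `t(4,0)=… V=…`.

t(4,0)=0.907 V=140.805

span = t_max - t_min = 2.44 - 0.74 = 1.700
L(4,0) = 25, L_eff = 1 - 25/255 = 0.901961 (inverted)
t(4,0) = 2.44 - 1.700·0.901961 = 0.907
Σt over all 5·10 pixels = 6346/75 ≈ 84.6133333
V = pitch²·Σt = 1.29²·6346/75 = 140.805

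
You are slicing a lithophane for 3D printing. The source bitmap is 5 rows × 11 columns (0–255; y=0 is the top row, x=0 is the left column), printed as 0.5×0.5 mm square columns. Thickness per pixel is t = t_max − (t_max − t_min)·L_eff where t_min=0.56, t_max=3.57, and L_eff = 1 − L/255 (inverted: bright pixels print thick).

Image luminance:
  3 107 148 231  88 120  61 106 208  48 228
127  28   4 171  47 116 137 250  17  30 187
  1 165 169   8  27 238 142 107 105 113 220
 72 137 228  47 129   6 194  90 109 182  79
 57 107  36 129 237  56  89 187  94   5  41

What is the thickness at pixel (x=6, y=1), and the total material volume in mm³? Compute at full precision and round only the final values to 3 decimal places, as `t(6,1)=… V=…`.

span = t_max - t_min = 3.57 - 0.56 = 3.010
L(6,1) = 137, L_eff = 1 - 137/255 = 0.462745 (inverted)
t(6,1) = 3.57 - 3.010·0.462745 = 2.177
Σt over all 5·11 pixels = 652967/6375 ≈ 102.4261961
V = pitch²·Σt = 0.5²·652967/6375 = 25.607

t(6,1)=2.177 V=25.607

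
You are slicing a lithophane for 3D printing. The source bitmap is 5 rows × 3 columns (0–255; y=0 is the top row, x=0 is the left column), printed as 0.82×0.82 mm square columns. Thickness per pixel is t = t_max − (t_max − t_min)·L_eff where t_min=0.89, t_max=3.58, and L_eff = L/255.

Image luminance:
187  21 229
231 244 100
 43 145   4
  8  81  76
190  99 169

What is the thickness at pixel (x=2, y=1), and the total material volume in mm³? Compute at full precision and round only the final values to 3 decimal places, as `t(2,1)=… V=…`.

span = t_max - t_min = 3.58 - 0.89 = 2.690
L(2,1) = 100, L_eff = 100/255 = 0.392157
t(2,1) = 3.58 - 2.690·0.392157 = 2.525
Σt over all 5·3 pixels = 292629/8500 ≈ 34.4269412
V = pitch²·Σt = 0.82²·292629/8500 = 23.149

t(2,1)=2.525 V=23.149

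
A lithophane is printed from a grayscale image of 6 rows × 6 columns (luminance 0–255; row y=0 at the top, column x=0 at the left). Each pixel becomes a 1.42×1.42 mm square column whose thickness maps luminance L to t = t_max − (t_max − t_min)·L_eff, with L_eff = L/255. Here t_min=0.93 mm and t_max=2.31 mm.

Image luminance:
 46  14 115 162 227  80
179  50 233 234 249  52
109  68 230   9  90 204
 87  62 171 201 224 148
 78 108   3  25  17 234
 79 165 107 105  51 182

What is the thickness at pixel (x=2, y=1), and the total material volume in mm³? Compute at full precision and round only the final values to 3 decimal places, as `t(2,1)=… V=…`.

t(2,1)=1.049 V=119.692

span = t_max - t_min = 2.31 - 0.93 = 1.380
L(2,1) = 233, L_eff = 233/255 = 0.913725
t(2,1) = 2.31 - 1.380·0.913725 = 1.049
Σt over all 6·6 pixels = 126138/2125 ≈ 59.3590588
V = pitch²·Σt = 1.42²·126138/2125 = 119.692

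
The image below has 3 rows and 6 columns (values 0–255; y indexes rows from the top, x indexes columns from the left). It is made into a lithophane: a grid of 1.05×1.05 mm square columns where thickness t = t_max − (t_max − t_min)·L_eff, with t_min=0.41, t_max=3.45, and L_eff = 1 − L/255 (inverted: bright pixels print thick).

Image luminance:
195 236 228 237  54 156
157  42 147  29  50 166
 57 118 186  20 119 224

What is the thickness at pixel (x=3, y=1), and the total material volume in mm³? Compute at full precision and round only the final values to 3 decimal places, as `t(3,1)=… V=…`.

t(3,1)=0.756 V=39.957

span = t_max - t_min = 3.45 - 0.41 = 3.040
L(3,1) = 29, L_eff = 1 - 29/255 = 0.886275 (inverted)
t(3,1) = 3.45 - 3.040·0.886275 = 0.756
Σt over all 3·6 pixels = 154029/4250 ≈ 36.2421176
V = pitch²·Σt = 1.05²·154029/4250 = 39.957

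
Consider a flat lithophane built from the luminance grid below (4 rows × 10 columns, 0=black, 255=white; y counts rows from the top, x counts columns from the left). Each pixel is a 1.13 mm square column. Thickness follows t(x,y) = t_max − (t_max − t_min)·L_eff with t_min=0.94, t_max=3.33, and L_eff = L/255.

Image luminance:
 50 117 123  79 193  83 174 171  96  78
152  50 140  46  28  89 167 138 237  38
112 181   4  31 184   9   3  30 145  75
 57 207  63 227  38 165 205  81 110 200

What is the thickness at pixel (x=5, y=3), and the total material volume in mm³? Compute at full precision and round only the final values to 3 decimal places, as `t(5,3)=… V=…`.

t(5,3)=1.784 V=117.712

span = t_max - t_min = 3.33 - 0.94 = 2.390
L(5,3) = 165, L_eff = 165/255 = 0.647059
t(5,3) = 3.33 - 2.390·0.647059 = 1.784
Σt over all 4·10 pixels = 587684/6375 ≈ 92.1857255
V = pitch²·Σt = 1.13²·587684/6375 = 117.712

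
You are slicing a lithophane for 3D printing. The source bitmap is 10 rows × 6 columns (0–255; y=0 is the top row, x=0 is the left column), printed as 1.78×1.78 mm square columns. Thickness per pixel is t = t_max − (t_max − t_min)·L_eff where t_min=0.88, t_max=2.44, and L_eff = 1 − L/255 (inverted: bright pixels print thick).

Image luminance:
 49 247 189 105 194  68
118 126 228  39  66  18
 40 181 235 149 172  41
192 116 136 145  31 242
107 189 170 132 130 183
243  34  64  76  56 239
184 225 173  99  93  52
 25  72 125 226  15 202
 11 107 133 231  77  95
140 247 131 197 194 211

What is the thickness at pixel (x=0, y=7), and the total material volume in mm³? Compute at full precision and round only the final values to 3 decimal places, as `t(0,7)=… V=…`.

span = t_max - t_min = 2.44 - 0.88 = 1.560
L(0,7) = 25, L_eff = 1 - 25/255 = 0.901961 (inverted)
t(0,7) = 2.44 - 1.560·0.901961 = 1.033
Σt over all 10·6 pixels = 43279/425 ≈ 101.8329412
V = pitch²·Σt = 1.78²·43279/425 = 322.647

t(0,7)=1.033 V=322.647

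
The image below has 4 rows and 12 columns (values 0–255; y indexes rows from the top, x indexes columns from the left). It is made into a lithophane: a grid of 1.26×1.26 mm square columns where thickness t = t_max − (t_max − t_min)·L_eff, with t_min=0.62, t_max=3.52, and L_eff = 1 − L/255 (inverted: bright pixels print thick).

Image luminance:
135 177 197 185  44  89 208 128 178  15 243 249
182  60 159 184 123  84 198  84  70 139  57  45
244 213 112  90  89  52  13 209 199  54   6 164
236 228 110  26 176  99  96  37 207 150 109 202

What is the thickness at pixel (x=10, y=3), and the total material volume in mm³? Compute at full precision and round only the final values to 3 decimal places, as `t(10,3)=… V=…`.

t(10,3)=1.860 V=161.969

span = t_max - t_min = 3.52 - 0.62 = 2.900
L(10,3) = 109, L_eff = 1 - 109/255 = 0.572549 (inverted)
t(10,3) = 3.52 - 2.900·0.572549 = 1.860
Σt over all 4·12 pixels = 43359/425 ≈ 102.0211765
V = pitch²·Σt = 1.26²·43359/425 = 161.969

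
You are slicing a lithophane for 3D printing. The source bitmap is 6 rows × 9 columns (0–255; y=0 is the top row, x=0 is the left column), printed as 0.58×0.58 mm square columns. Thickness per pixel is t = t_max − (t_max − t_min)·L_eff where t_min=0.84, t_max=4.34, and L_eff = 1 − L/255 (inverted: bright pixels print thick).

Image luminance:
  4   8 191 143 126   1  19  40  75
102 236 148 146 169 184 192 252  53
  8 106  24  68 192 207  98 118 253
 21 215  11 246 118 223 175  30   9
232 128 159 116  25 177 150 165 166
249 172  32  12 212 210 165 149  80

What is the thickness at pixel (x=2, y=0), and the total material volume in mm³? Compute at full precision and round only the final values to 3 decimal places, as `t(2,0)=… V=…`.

span = t_max - t_min = 4.34 - 0.84 = 3.500
L(2,0) = 191, L_eff = 1 - 191/255 = 0.250980 (inverted)
t(2,0) = 4.34 - 3.500·0.250980 = 3.462
Σt over all 6·9 pixels = 59003/425 ≈ 138.8305882
V = pitch²·Σt = 0.58²·59003/425 = 46.703

t(2,0)=3.462 V=46.703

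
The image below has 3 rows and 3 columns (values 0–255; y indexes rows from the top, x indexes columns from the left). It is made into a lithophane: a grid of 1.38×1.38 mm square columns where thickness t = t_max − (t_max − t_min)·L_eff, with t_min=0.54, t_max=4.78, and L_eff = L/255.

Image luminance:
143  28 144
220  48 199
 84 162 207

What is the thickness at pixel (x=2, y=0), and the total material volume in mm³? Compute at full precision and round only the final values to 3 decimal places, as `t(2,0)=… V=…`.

span = t_max - t_min = 4.78 - 0.54 = 4.240
L(2,0) = 144, L_eff = 144/255 = 0.564706
t(2,0) = 4.78 - 4.240·0.564706 = 2.386
Σt over all 3·3 pixels = 57337/2550 ≈ 22.4850980
V = pitch²·Σt = 1.38²·57337/2550 = 42.821

t(2,0)=2.386 V=42.821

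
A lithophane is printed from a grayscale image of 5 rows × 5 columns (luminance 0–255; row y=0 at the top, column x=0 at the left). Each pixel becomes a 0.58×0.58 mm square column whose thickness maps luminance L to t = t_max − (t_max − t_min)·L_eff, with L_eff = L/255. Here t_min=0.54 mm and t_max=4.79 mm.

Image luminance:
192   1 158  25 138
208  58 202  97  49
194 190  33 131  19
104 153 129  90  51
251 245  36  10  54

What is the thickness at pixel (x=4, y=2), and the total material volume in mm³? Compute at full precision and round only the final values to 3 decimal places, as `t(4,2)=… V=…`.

t(4,2)=4.473 V=24.484

span = t_max - t_min = 4.79 - 0.54 = 4.250
L(4,2) = 19, L_eff = 19/255 = 0.074510
t(4,2) = 4.79 - 4.250·0.074510 = 4.473
Σt over all 5·5 pixels = 4367/60 ≈ 72.7833333
V = pitch²·Σt = 0.58²·4367/60 = 24.484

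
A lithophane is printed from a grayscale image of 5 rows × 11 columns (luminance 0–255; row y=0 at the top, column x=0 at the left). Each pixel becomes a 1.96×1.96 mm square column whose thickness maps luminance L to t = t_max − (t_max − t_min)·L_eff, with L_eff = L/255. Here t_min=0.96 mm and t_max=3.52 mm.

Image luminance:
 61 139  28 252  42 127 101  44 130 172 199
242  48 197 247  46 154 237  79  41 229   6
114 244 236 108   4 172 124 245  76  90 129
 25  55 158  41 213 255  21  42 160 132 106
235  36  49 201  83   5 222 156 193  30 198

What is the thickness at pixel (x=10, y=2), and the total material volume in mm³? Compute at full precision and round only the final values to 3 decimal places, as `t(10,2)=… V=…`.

span = t_max - t_min = 3.52 - 0.96 = 2.560
L(10,2) = 129, L_eff = 129/255 = 0.505882
t(10,2) = 3.52 - 2.560·0.505882 = 2.225
Σt over all 5·11 pixels = 787544/6375 ≈ 123.5363137
V = pitch²·Σt = 1.96²·787544/6375 = 474.577

t(10,2)=2.225 V=474.577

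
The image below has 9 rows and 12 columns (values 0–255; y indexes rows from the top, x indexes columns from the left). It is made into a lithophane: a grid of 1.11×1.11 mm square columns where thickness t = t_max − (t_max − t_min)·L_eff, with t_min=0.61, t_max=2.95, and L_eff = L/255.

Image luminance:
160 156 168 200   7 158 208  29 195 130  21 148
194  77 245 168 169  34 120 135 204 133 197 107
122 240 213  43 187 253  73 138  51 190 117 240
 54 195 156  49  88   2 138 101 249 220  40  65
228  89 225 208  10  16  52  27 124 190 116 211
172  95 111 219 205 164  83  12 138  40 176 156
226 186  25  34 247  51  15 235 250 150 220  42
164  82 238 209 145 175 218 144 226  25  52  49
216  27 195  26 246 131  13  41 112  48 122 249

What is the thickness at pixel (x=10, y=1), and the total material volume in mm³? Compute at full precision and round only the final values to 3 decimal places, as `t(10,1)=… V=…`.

t(10,1)=1.142 V=228.741

span = t_max - t_min = 2.95 - 0.61 = 2.340
L(10,1) = 197, L_eff = 197/255 = 0.772549
t(10,1) = 2.95 - 2.340·0.772549 = 1.142
Σt over all 9·12 pixels = 394509/2125 ≈ 185.6512941
V = pitch²·Σt = 1.11²·394509/2125 = 228.741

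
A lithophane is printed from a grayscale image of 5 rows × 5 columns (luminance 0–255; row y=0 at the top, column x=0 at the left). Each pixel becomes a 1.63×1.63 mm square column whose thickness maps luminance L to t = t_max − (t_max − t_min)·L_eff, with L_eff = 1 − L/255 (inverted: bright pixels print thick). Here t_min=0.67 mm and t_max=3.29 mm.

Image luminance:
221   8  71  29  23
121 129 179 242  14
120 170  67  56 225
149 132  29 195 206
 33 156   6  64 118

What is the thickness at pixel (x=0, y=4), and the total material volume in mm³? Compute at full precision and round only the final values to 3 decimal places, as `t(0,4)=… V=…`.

t(0,4)=1.009 V=119.928

span = t_max - t_min = 3.29 - 0.67 = 2.620
L(0,4) = 33, L_eff = 1 - 33/255 = 0.870588 (inverted)
t(0,4) = 3.29 - 2.620·0.870588 = 1.009
Σt over all 5·5 pixels = 383677/8500 ≈ 45.1384706
V = pitch²·Σt = 1.63²·383677/8500 = 119.928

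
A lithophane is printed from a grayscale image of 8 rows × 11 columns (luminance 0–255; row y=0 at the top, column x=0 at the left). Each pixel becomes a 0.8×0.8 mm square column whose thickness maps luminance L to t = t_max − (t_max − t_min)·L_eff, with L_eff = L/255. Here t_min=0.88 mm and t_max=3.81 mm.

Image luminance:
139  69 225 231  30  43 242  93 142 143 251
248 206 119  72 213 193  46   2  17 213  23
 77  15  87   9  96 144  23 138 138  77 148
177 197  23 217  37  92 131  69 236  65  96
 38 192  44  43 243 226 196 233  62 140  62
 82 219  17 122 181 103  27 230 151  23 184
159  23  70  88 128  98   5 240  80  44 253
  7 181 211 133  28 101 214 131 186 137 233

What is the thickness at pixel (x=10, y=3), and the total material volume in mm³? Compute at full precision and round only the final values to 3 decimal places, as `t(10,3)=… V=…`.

span = t_max - t_min = 3.81 - 0.88 = 2.930
L(10,3) = 96, L_eff = 96/255 = 0.376471
t(10,3) = 3.81 - 2.930·0.376471 = 2.707
Σt over all 8·11 pixels = 268969/1275 ≈ 210.9560784
V = pitch²·Σt = 0.8²·268969/1275 = 135.012

t(10,3)=2.707 V=135.012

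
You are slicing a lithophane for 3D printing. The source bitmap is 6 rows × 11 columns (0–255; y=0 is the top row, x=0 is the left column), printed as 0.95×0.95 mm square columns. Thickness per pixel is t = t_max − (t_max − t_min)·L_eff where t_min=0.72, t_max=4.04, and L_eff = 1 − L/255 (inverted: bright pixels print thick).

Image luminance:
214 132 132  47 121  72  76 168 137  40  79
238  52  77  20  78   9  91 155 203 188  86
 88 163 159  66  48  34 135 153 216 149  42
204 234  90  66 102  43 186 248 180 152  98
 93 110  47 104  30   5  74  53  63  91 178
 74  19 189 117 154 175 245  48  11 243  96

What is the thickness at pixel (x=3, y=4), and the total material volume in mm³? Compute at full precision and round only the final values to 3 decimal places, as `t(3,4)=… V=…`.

span = t_max - t_min = 4.04 - 0.72 = 3.320
L(3,4) = 104, L_eff = 1 - 104/255 = 0.592157 (inverted)
t(3,4) = 4.04 - 3.320·0.592157 = 2.074
Σt over all 6·11 pixels = 184922/1275 ≈ 145.0368627
V = pitch²·Σt = 0.95²·184922/1275 = 130.896

t(3,4)=2.074 V=130.896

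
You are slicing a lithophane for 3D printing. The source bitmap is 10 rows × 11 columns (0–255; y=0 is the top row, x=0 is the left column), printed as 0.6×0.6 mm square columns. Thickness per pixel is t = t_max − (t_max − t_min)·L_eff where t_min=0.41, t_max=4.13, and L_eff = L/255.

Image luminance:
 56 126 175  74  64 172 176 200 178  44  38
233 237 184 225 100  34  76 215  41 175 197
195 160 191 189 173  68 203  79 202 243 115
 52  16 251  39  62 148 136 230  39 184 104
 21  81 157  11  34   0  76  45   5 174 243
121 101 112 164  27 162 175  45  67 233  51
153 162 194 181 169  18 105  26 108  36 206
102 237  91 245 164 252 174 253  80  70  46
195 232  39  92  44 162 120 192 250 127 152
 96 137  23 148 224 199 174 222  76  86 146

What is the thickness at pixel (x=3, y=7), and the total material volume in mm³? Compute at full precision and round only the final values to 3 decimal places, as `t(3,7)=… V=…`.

span = t_max - t_min = 4.13 - 0.41 = 3.720
L(3,7) = 245, L_eff = 245/255 = 0.960784
t(3,7) = 4.13 - 3.720·0.960784 = 0.556
Σt over all 10·11 pixels = 1037231/4250 ≈ 244.0543529
V = pitch²·Σt = 0.6²·1037231/4250 = 87.860

t(3,7)=0.556 V=87.860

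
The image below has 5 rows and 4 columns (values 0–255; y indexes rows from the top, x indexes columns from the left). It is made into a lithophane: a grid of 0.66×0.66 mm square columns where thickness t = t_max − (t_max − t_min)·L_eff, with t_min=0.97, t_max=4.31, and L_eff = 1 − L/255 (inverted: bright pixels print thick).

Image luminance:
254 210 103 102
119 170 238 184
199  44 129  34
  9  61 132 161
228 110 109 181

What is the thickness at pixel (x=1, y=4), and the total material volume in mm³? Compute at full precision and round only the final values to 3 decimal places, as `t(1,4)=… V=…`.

span = t_max - t_min = 4.31 - 0.97 = 3.340
L(1,4) = 110, L_eff = 1 - 110/255 = 0.568627 (inverted)
t(1,4) = 4.31 - 3.340·0.568627 = 2.411
Σt over all 5·4 pixels = 711109/12750 ≈ 55.7732549
V = pitch²·Σt = 0.66²·711109/12750 = 24.295

t(1,4)=2.411 V=24.295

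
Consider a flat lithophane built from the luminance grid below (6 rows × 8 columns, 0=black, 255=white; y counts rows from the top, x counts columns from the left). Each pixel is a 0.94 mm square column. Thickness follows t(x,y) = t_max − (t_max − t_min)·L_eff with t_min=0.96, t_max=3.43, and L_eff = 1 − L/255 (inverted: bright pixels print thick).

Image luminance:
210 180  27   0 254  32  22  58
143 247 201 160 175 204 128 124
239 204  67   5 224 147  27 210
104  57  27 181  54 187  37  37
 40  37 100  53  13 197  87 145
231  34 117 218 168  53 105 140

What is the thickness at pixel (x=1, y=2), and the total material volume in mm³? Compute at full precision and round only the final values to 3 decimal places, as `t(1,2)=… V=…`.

t(1,2)=2.936 V=89.587

span = t_max - t_min = 3.43 - 0.96 = 2.470
L(1,2) = 204, L_eff = 1 - 204/255 = 0.200000 (inverted)
t(1,2) = 3.43 - 2.470·0.200000 = 2.936
Σt over all 6·8 pixels = 258541/2550 ≈ 101.3886275
V = pitch²·Σt = 0.94²·258541/2550 = 89.587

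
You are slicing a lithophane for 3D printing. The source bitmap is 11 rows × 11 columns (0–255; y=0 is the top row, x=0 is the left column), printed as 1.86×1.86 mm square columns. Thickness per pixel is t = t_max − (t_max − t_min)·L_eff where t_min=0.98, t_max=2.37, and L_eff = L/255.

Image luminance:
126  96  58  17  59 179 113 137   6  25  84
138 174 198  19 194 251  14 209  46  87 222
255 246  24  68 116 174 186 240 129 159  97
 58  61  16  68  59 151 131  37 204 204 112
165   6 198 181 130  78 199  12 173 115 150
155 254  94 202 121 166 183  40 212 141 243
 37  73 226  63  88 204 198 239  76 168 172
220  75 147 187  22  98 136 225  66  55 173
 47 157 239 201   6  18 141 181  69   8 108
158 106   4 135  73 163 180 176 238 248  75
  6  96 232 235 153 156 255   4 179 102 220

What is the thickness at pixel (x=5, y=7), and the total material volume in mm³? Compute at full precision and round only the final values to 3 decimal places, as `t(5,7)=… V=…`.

span = t_max - t_min = 2.37 - 0.98 = 1.390
L(5,7) = 98, L_eff = 98/255 = 0.384314
t(5,7) = 2.37 - 1.390·0.384314 = 1.836
Σt over all 11·11 pixels = 5118937/25500 ≈ 200.7426275
V = pitch²·Σt = 1.86²·5118937/25500 = 694.489

t(5,7)=1.836 V=694.489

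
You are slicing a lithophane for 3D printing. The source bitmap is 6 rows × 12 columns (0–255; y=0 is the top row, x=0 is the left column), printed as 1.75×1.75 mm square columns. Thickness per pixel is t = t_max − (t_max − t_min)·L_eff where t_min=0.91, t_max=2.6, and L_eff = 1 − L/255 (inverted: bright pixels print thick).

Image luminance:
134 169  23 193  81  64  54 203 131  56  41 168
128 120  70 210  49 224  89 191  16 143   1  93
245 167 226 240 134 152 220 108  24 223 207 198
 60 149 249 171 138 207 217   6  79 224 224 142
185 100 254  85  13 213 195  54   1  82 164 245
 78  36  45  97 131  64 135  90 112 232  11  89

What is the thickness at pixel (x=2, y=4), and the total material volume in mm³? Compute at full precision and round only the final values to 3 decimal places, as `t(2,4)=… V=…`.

t(2,4)=2.593 V=390.874

span = t_max - t_min = 2.6 - 0.91 = 1.690
L(2,4) = 254, L_eff = 1 - 254/255 = 0.003922 (inverted)
t(2,4) = 2.6 - 1.690·0.003922 = 2.593
Σt over all 6·12 pixels = 271219/2125 ≈ 127.6324706
V = pitch²·Σt = 1.75²·271219/2125 = 390.874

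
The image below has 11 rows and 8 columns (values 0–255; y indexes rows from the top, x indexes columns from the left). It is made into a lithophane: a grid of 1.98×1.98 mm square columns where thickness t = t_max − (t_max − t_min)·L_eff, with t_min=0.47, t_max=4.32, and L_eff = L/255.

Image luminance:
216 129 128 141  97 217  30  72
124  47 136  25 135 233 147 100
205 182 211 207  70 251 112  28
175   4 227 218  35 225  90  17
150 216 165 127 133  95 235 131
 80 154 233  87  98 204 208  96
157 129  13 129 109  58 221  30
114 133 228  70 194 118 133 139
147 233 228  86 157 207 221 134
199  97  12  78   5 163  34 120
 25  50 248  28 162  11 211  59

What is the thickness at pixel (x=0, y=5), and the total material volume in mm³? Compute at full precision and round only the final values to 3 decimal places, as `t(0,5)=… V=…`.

span = t_max - t_min = 4.32 - 0.47 = 3.850
L(0,5) = 80, L_eff = 80/255 = 0.313725
t(0,5) = 4.32 - 3.850·0.313725 = 3.112
Σt over all 11·8 pixels = 262636/1275 ≈ 205.9890196
V = pitch²·Σt = 1.98²·262636/1275 = 807.559

t(0,5)=3.112 V=807.559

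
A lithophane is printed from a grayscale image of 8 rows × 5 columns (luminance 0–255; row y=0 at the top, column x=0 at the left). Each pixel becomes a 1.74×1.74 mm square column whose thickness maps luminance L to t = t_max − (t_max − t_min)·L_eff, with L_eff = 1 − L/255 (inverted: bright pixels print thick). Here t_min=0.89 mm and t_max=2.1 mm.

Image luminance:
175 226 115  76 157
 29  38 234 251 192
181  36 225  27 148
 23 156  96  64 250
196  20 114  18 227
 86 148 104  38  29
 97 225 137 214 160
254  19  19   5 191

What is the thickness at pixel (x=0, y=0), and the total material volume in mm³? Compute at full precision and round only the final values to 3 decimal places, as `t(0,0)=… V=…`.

span = t_max - t_min = 2.1 - 0.89 = 1.210
L(0,0) = 175, L_eff = 1 - 175/255 = 0.313725 (inverted)
t(0,0) = 2.1 - 1.210·0.313725 = 1.720
Σt over all 8·5 pixels = 15128/255 ≈ 59.3254902
V = pitch²·Σt = 1.74²·15128/255 = 179.614

t(0,0)=1.720 V=179.614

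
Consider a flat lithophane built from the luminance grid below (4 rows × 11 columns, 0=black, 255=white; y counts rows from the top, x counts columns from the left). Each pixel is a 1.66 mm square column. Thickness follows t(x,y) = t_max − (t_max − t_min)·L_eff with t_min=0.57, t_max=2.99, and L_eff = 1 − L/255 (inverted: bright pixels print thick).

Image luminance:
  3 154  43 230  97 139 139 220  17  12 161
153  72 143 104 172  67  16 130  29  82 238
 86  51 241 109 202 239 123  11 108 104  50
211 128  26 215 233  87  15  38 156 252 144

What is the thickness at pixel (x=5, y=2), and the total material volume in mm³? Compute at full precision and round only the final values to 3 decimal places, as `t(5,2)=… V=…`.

t(5,2)=2.838 V=206.404

span = t_max - t_min = 2.99 - 0.57 = 2.420
L(5,2) = 239, L_eff = 1 - 239/255 = 0.062745 (inverted)
t(5,2) = 2.99 - 2.420·0.062745 = 2.838
Σt over all 4·11 pixels = 31834/425 ≈ 74.9035294
V = pitch²·Σt = 1.66²·31834/425 = 206.404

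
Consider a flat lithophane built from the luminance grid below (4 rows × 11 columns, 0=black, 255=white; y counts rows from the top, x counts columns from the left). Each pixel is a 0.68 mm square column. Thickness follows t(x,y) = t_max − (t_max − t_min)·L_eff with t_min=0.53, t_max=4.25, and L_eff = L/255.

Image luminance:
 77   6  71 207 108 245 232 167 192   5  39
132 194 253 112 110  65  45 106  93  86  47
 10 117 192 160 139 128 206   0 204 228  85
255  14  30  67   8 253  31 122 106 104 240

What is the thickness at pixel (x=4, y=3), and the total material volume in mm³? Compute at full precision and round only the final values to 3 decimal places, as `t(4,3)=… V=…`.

span = t_max - t_min = 4.25 - 0.53 = 3.720
L(4,3) = 8, L_eff = 8/255 = 0.031373
t(4,3) = 4.25 - 3.720·0.031373 = 4.133
Σt over all 4·11 pixels = 233354/2125 ≈ 109.8136471
V = pitch²·Σt = 0.68²·233354/2125 = 50.778

t(4,3)=4.133 V=50.778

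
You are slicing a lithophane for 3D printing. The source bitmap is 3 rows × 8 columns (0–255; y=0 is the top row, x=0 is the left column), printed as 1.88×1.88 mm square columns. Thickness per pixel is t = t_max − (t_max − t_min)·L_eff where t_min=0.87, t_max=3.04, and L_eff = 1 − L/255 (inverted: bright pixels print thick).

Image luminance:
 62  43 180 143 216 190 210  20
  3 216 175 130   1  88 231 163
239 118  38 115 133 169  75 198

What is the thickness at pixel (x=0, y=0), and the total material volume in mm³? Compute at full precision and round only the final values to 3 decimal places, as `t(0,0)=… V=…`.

span = t_max - t_min = 3.04 - 0.87 = 2.170
L(0,0) = 62, L_eff = 1 - 62/255 = 0.756863 (inverted)
t(0,0) = 3.04 - 2.170·0.756863 = 1.398
Σt over all 3·8 pixels = 101441/2125 ≈ 47.7369412
V = pitch²·Σt = 1.88²·101441/2125 = 168.721

t(0,0)=1.398 V=168.721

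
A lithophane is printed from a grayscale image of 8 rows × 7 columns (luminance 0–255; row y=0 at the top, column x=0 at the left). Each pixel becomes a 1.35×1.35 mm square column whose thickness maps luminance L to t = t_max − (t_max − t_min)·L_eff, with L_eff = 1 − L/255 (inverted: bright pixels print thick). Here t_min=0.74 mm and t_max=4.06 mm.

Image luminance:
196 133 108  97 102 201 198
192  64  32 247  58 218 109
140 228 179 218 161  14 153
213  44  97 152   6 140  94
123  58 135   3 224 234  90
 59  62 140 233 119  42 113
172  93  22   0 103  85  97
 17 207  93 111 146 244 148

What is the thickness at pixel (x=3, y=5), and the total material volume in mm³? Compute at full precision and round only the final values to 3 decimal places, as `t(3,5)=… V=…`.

span = t_max - t_min = 4.06 - 0.74 = 3.320
L(3,5) = 233, L_eff = 1 - 233/255 = 0.086275 (inverted)
t(3,5) = 4.06 - 3.320·0.086275 = 3.774
Σt over all 8·7 pixels = 842441/6375 ≈ 132.1476078
V = pitch²·Σt = 1.35²·842441/6375 = 240.839

t(3,5)=3.774 V=240.839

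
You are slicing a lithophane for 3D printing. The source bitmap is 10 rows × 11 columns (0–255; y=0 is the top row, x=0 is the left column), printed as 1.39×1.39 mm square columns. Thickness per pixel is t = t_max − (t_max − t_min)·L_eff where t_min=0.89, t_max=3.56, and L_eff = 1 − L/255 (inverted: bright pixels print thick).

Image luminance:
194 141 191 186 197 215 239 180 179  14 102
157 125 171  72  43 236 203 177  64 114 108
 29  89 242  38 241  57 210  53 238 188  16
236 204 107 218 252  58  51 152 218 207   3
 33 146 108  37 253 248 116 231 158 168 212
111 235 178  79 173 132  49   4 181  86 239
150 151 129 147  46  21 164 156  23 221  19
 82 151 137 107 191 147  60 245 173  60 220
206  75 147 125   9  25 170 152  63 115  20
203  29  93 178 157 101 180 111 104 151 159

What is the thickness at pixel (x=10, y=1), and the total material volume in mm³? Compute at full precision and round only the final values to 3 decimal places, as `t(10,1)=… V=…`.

t(10,1)=2.021 V=491.898

span = t_max - t_min = 3.56 - 0.89 = 2.670
L(10,1) = 108, L_eff = 1 - 108/255 = 0.576471 (inverted)
t(10,1) = 3.56 - 2.670·0.576471 = 2.021
Σt over all 10·11 pixels = 432807/1700 ≈ 254.5923529
V = pitch²·Σt = 1.39²·432807/1700 = 491.898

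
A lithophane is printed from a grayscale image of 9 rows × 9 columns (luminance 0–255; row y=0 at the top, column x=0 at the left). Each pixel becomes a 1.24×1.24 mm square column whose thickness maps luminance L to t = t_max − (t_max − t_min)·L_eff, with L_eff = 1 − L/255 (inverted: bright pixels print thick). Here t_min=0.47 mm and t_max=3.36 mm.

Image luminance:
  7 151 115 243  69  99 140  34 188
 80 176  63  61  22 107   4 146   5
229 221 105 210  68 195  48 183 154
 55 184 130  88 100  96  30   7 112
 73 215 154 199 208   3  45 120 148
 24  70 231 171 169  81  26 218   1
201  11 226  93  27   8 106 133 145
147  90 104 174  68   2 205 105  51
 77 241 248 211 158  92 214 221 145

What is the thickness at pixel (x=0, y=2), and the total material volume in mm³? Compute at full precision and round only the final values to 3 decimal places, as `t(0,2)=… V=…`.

t(0,2)=3.065 V=225.548

span = t_max - t_min = 3.36 - 0.47 = 2.890
L(0,2) = 229, L_eff = 1 - 229/255 = 0.101961 (inverted)
t(0,2) = 3.36 - 2.890·0.101961 = 3.065
Σt over all 9·9 pixels = 220033/1500 ≈ 146.6886667
V = pitch²·Σt = 1.24²·220033/1500 = 225.548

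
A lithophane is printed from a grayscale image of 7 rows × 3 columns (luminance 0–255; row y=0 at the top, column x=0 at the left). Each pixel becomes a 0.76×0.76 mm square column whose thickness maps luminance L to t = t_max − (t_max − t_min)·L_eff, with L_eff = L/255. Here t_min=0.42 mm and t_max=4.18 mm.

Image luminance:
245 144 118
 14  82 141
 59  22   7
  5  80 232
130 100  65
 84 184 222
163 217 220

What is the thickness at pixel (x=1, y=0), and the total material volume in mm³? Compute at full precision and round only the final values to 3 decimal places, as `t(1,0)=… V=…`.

t(1,0)=2.057 V=29.120

span = t_max - t_min = 4.18 - 0.42 = 3.760
L(1,0) = 144, L_eff = 144/255 = 0.564706
t(1,0) = 4.18 - 3.760·0.564706 = 2.057
Σt over all 7·3 pixels = 642803/12750 ≈ 50.4159216
V = pitch²·Σt = 0.76²·642803/12750 = 29.120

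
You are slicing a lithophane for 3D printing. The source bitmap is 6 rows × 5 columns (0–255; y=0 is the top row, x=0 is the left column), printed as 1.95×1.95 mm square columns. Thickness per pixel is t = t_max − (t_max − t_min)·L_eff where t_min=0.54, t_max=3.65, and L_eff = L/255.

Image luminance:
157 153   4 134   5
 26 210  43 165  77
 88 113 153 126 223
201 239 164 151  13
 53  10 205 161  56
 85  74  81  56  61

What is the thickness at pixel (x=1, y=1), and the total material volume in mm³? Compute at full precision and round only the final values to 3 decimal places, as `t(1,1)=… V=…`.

t(1,1)=1.089 V=263.937

span = t_max - t_min = 3.65 - 0.54 = 3.110
L(1,1) = 210, L_eff = 210/255 = 0.823529
t(1,1) = 3.65 - 3.110·0.823529 = 1.089
Σt over all 6·5 pixels = 1769993/25500 ≈ 69.4114902
V = pitch²·Σt = 1.95²·1769993/25500 = 263.937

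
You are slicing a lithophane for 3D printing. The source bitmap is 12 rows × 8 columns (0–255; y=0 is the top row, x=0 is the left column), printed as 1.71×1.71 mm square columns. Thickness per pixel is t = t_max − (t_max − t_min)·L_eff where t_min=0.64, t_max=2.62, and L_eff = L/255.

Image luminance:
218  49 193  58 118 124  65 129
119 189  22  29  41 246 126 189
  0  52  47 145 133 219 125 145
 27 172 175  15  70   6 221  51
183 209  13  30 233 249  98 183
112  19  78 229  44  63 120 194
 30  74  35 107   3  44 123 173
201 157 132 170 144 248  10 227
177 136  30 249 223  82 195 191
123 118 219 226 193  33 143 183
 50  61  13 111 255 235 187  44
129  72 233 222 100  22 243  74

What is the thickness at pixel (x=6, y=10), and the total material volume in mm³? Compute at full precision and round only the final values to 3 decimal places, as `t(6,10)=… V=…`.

t(6,10)=1.168 V=462.445

span = t_max - t_min = 2.62 - 0.64 = 1.980
L(6,10) = 187, L_eff = 187/255 = 0.733333
t(6,10) = 2.62 - 1.980·0.733333 = 1.168
Σt over all 12·8 pixels = 134427/850 ≈ 158.1494118
V = pitch²·Σt = 1.71²·134427/850 = 462.445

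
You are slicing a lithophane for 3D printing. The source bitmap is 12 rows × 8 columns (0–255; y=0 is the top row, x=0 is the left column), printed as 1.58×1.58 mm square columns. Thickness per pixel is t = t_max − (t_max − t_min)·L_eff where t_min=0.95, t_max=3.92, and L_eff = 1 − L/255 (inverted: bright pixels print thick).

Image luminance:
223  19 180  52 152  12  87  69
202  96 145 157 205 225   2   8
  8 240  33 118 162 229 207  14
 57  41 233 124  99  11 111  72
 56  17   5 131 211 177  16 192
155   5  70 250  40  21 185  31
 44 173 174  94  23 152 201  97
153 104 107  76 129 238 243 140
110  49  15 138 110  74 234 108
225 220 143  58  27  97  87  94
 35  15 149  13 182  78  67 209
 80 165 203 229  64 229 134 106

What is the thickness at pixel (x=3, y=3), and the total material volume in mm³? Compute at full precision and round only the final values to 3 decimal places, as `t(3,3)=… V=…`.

span = t_max - t_min = 3.92 - 0.95 = 2.970
L(3,3) = 124, L_eff = 1 - 124/255 = 0.513725 (inverted)
t(3,3) = 3.92 - 2.970·0.513725 = 2.394
Σt over all 12·8 pixels = 219.9
V = pitch²·Σt = 1.58²·219.9 = 548.958

t(3,3)=2.394 V=548.958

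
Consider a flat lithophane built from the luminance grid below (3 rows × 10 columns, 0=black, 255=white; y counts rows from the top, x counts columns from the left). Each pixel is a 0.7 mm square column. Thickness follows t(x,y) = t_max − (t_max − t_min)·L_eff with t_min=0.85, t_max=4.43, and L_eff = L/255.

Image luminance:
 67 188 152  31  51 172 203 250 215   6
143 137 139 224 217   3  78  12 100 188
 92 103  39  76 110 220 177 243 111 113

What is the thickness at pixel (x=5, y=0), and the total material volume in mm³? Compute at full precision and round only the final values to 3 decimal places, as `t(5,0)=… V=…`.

span = t_max - t_min = 4.43 - 0.85 = 3.580
L(5,0) = 172, L_eff = 172/255 = 0.674510
t(5,0) = 4.43 - 3.580·0.674510 = 2.015
Σt over all 3·10 pixels = 200707/2550 ≈ 78.7086275
V = pitch²·Σt = 0.7²·200707/2550 = 38.567

t(5,0)=2.015 V=38.567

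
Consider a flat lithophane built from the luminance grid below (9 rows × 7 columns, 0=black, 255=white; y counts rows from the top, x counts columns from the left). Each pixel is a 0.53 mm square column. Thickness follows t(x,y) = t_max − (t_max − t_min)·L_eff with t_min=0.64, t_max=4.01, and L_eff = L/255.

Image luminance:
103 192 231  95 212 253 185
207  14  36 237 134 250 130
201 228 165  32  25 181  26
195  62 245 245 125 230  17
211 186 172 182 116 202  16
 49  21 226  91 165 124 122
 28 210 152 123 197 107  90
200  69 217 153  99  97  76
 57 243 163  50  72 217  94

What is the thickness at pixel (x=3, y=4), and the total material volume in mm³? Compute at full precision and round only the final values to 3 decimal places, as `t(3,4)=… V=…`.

span = t_max - t_min = 4.01 - 0.64 = 3.370
L(3,4) = 182, L_eff = 182/255 = 0.713725
t(3,4) = 4.01 - 3.370·0.713725 = 1.605
Σt over all 9·7 pixels = 288217/2125 ≈ 135.6315294
V = pitch²·Σt = 0.53²·288217/2125 = 38.099

t(3,4)=1.605 V=38.099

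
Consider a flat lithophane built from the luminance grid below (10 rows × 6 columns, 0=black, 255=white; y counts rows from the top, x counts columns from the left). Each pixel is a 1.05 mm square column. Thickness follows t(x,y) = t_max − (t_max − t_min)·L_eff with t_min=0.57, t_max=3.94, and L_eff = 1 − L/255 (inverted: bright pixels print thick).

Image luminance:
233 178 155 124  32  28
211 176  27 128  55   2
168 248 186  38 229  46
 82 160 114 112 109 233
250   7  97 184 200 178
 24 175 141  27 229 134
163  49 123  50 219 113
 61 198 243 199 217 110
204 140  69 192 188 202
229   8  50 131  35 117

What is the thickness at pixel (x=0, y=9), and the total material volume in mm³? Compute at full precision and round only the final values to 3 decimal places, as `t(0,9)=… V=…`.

t(0,9)=3.596 V=154.705

span = t_max - t_min = 3.94 - 0.57 = 3.370
L(0,9) = 229, L_eff = 1 - 229/255 = 0.101961 (inverted)
t(0,9) = 3.94 - 3.370·0.101961 = 3.596
Σt over all 10·6 pixels = 357821/2550 ≈ 140.3219608
V = pitch²·Σt = 1.05²·357821/2550 = 154.705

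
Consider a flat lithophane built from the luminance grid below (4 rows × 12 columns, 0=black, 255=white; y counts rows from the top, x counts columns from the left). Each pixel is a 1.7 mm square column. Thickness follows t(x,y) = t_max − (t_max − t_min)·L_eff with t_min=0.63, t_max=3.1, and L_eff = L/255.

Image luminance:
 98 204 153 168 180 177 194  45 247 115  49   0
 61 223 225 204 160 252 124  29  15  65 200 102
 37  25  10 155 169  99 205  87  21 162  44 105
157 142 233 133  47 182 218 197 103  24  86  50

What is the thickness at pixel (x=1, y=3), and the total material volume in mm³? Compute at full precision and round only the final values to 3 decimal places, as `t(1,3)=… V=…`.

span = t_max - t_min = 3.1 - 0.63 = 2.470
L(1,3) = 142, L_eff = 142/255 = 0.556863
t(1,3) = 3.1 - 2.470·0.556863 = 1.725
Σt over all 4·12 pixels = 2317093/25500 ≈ 90.8663922
V = pitch²·Σt = 1.7²·2317093/25500 = 262.604

t(1,3)=1.725 V=262.604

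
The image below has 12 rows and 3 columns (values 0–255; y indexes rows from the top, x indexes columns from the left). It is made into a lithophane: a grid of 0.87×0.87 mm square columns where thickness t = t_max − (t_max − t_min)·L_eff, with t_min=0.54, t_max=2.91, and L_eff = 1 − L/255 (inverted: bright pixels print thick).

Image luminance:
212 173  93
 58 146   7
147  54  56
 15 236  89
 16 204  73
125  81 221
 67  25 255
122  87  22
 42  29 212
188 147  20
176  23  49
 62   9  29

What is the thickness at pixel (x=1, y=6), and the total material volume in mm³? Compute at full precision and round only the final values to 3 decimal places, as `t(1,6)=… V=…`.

t(1,6)=0.772 V=39.828

span = t_max - t_min = 2.91 - 0.54 = 2.370
L(1,6) = 25, L_eff = 1 - 25/255 = 0.901961 (inverted)
t(1,6) = 2.91 - 2.370·0.901961 = 0.772
Σt over all 12·3 pixels = 52.62
V = pitch²·Σt = 0.87²·52.62 = 39.828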